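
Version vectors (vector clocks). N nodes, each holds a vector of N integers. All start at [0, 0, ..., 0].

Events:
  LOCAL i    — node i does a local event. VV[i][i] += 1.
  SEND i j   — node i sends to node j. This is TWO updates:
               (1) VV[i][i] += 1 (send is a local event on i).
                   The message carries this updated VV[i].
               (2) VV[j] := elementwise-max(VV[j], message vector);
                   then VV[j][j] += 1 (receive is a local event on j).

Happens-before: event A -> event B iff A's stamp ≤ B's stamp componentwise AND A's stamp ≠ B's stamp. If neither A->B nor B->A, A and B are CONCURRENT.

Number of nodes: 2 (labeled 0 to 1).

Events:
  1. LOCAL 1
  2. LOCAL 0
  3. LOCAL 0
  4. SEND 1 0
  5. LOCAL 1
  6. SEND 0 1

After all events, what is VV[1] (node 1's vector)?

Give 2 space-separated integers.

Answer: 4 4

Derivation:
Initial: VV[0]=[0, 0]
Initial: VV[1]=[0, 0]
Event 1: LOCAL 1: VV[1][1]++ -> VV[1]=[0, 1]
Event 2: LOCAL 0: VV[0][0]++ -> VV[0]=[1, 0]
Event 3: LOCAL 0: VV[0][0]++ -> VV[0]=[2, 0]
Event 4: SEND 1->0: VV[1][1]++ -> VV[1]=[0, 2], msg_vec=[0, 2]; VV[0]=max(VV[0],msg_vec) then VV[0][0]++ -> VV[0]=[3, 2]
Event 5: LOCAL 1: VV[1][1]++ -> VV[1]=[0, 3]
Event 6: SEND 0->1: VV[0][0]++ -> VV[0]=[4, 2], msg_vec=[4, 2]; VV[1]=max(VV[1],msg_vec) then VV[1][1]++ -> VV[1]=[4, 4]
Final vectors: VV[0]=[4, 2]; VV[1]=[4, 4]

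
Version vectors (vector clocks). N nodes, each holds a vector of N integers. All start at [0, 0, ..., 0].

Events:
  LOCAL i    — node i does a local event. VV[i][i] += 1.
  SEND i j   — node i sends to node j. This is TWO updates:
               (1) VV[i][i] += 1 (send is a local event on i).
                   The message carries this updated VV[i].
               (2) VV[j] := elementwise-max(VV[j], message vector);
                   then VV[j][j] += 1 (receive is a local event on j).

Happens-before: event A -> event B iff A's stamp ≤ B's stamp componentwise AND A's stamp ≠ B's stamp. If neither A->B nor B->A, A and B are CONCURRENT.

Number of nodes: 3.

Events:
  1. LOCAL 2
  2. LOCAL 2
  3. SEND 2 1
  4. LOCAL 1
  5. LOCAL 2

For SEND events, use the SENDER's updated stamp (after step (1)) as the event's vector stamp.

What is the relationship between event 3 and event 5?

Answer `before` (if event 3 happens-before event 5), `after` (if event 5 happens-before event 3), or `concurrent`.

Initial: VV[0]=[0, 0, 0]
Initial: VV[1]=[0, 0, 0]
Initial: VV[2]=[0, 0, 0]
Event 1: LOCAL 2: VV[2][2]++ -> VV[2]=[0, 0, 1]
Event 2: LOCAL 2: VV[2][2]++ -> VV[2]=[0, 0, 2]
Event 3: SEND 2->1: VV[2][2]++ -> VV[2]=[0, 0, 3], msg_vec=[0, 0, 3]; VV[1]=max(VV[1],msg_vec) then VV[1][1]++ -> VV[1]=[0, 1, 3]
Event 4: LOCAL 1: VV[1][1]++ -> VV[1]=[0, 2, 3]
Event 5: LOCAL 2: VV[2][2]++ -> VV[2]=[0, 0, 4]
Event 3 stamp: [0, 0, 3]
Event 5 stamp: [0, 0, 4]
[0, 0, 3] <= [0, 0, 4]? True
[0, 0, 4] <= [0, 0, 3]? False
Relation: before

Answer: before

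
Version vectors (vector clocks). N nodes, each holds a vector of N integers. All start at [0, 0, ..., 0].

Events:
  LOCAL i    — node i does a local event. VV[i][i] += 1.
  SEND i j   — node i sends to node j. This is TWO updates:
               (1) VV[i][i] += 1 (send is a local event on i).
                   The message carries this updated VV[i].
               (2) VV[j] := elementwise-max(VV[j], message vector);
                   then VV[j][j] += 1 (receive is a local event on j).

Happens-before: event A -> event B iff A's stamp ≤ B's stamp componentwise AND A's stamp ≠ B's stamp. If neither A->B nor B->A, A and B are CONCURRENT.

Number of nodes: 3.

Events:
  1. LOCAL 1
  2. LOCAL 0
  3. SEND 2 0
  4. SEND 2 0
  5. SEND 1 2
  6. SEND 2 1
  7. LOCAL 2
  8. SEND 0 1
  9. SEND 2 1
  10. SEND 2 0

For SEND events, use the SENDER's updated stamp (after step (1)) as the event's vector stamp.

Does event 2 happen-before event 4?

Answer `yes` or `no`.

Initial: VV[0]=[0, 0, 0]
Initial: VV[1]=[0, 0, 0]
Initial: VV[2]=[0, 0, 0]
Event 1: LOCAL 1: VV[1][1]++ -> VV[1]=[0, 1, 0]
Event 2: LOCAL 0: VV[0][0]++ -> VV[0]=[1, 0, 0]
Event 3: SEND 2->0: VV[2][2]++ -> VV[2]=[0, 0, 1], msg_vec=[0, 0, 1]; VV[0]=max(VV[0],msg_vec) then VV[0][0]++ -> VV[0]=[2, 0, 1]
Event 4: SEND 2->0: VV[2][2]++ -> VV[2]=[0, 0, 2], msg_vec=[0, 0, 2]; VV[0]=max(VV[0],msg_vec) then VV[0][0]++ -> VV[0]=[3, 0, 2]
Event 5: SEND 1->2: VV[1][1]++ -> VV[1]=[0, 2, 0], msg_vec=[0, 2, 0]; VV[2]=max(VV[2],msg_vec) then VV[2][2]++ -> VV[2]=[0, 2, 3]
Event 6: SEND 2->1: VV[2][2]++ -> VV[2]=[0, 2, 4], msg_vec=[0, 2, 4]; VV[1]=max(VV[1],msg_vec) then VV[1][1]++ -> VV[1]=[0, 3, 4]
Event 7: LOCAL 2: VV[2][2]++ -> VV[2]=[0, 2, 5]
Event 8: SEND 0->1: VV[0][0]++ -> VV[0]=[4, 0, 2], msg_vec=[4, 0, 2]; VV[1]=max(VV[1],msg_vec) then VV[1][1]++ -> VV[1]=[4, 4, 4]
Event 9: SEND 2->1: VV[2][2]++ -> VV[2]=[0, 2, 6], msg_vec=[0, 2, 6]; VV[1]=max(VV[1],msg_vec) then VV[1][1]++ -> VV[1]=[4, 5, 6]
Event 10: SEND 2->0: VV[2][2]++ -> VV[2]=[0, 2, 7], msg_vec=[0, 2, 7]; VV[0]=max(VV[0],msg_vec) then VV[0][0]++ -> VV[0]=[5, 2, 7]
Event 2 stamp: [1, 0, 0]
Event 4 stamp: [0, 0, 2]
[1, 0, 0] <= [0, 0, 2]? False. Equal? False. Happens-before: False

Answer: no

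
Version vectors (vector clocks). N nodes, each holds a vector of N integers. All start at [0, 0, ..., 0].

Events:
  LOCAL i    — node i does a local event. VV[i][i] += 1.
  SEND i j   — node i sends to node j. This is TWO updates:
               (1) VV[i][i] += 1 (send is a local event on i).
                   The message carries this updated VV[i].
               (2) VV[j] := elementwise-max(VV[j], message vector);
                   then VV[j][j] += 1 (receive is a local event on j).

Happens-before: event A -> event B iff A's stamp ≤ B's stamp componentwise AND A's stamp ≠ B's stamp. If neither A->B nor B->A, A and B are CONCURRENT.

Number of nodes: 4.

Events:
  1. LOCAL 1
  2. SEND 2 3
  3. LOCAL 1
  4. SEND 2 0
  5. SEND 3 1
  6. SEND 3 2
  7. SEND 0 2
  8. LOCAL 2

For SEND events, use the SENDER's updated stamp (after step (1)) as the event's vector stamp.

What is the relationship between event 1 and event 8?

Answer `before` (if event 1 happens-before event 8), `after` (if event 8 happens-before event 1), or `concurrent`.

Initial: VV[0]=[0, 0, 0, 0]
Initial: VV[1]=[0, 0, 0, 0]
Initial: VV[2]=[0, 0, 0, 0]
Initial: VV[3]=[0, 0, 0, 0]
Event 1: LOCAL 1: VV[1][1]++ -> VV[1]=[0, 1, 0, 0]
Event 2: SEND 2->3: VV[2][2]++ -> VV[2]=[0, 0, 1, 0], msg_vec=[0, 0, 1, 0]; VV[3]=max(VV[3],msg_vec) then VV[3][3]++ -> VV[3]=[0, 0, 1, 1]
Event 3: LOCAL 1: VV[1][1]++ -> VV[1]=[0, 2, 0, 0]
Event 4: SEND 2->0: VV[2][2]++ -> VV[2]=[0, 0, 2, 0], msg_vec=[0, 0, 2, 0]; VV[0]=max(VV[0],msg_vec) then VV[0][0]++ -> VV[0]=[1, 0, 2, 0]
Event 5: SEND 3->1: VV[3][3]++ -> VV[3]=[0, 0, 1, 2], msg_vec=[0, 0, 1, 2]; VV[1]=max(VV[1],msg_vec) then VV[1][1]++ -> VV[1]=[0, 3, 1, 2]
Event 6: SEND 3->2: VV[3][3]++ -> VV[3]=[0, 0, 1, 3], msg_vec=[0, 0, 1, 3]; VV[2]=max(VV[2],msg_vec) then VV[2][2]++ -> VV[2]=[0, 0, 3, 3]
Event 7: SEND 0->2: VV[0][0]++ -> VV[0]=[2, 0, 2, 0], msg_vec=[2, 0, 2, 0]; VV[2]=max(VV[2],msg_vec) then VV[2][2]++ -> VV[2]=[2, 0, 4, 3]
Event 8: LOCAL 2: VV[2][2]++ -> VV[2]=[2, 0, 5, 3]
Event 1 stamp: [0, 1, 0, 0]
Event 8 stamp: [2, 0, 5, 3]
[0, 1, 0, 0] <= [2, 0, 5, 3]? False
[2, 0, 5, 3] <= [0, 1, 0, 0]? False
Relation: concurrent

Answer: concurrent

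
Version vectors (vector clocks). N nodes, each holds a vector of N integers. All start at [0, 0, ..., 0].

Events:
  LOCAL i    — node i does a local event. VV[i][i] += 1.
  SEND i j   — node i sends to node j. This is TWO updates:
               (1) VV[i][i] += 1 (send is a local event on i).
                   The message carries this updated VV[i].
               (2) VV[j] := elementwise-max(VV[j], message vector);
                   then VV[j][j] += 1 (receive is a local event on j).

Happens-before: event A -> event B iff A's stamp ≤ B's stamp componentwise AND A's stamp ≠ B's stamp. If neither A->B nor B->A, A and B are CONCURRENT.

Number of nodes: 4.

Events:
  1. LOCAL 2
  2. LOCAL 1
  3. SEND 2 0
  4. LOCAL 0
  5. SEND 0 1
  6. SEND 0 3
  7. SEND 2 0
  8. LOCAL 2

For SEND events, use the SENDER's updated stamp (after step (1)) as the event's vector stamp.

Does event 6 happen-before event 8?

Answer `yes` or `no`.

Initial: VV[0]=[0, 0, 0, 0]
Initial: VV[1]=[0, 0, 0, 0]
Initial: VV[2]=[0, 0, 0, 0]
Initial: VV[3]=[0, 0, 0, 0]
Event 1: LOCAL 2: VV[2][2]++ -> VV[2]=[0, 0, 1, 0]
Event 2: LOCAL 1: VV[1][1]++ -> VV[1]=[0, 1, 0, 0]
Event 3: SEND 2->0: VV[2][2]++ -> VV[2]=[0, 0, 2, 0], msg_vec=[0, 0, 2, 0]; VV[0]=max(VV[0],msg_vec) then VV[0][0]++ -> VV[0]=[1, 0, 2, 0]
Event 4: LOCAL 0: VV[0][0]++ -> VV[0]=[2, 0, 2, 0]
Event 5: SEND 0->1: VV[0][0]++ -> VV[0]=[3, 0, 2, 0], msg_vec=[3, 0, 2, 0]; VV[1]=max(VV[1],msg_vec) then VV[1][1]++ -> VV[1]=[3, 2, 2, 0]
Event 6: SEND 0->3: VV[0][0]++ -> VV[0]=[4, 0, 2, 0], msg_vec=[4, 0, 2, 0]; VV[3]=max(VV[3],msg_vec) then VV[3][3]++ -> VV[3]=[4, 0, 2, 1]
Event 7: SEND 2->0: VV[2][2]++ -> VV[2]=[0, 0, 3, 0], msg_vec=[0, 0, 3, 0]; VV[0]=max(VV[0],msg_vec) then VV[0][0]++ -> VV[0]=[5, 0, 3, 0]
Event 8: LOCAL 2: VV[2][2]++ -> VV[2]=[0, 0, 4, 0]
Event 6 stamp: [4, 0, 2, 0]
Event 8 stamp: [0, 0, 4, 0]
[4, 0, 2, 0] <= [0, 0, 4, 0]? False. Equal? False. Happens-before: False

Answer: no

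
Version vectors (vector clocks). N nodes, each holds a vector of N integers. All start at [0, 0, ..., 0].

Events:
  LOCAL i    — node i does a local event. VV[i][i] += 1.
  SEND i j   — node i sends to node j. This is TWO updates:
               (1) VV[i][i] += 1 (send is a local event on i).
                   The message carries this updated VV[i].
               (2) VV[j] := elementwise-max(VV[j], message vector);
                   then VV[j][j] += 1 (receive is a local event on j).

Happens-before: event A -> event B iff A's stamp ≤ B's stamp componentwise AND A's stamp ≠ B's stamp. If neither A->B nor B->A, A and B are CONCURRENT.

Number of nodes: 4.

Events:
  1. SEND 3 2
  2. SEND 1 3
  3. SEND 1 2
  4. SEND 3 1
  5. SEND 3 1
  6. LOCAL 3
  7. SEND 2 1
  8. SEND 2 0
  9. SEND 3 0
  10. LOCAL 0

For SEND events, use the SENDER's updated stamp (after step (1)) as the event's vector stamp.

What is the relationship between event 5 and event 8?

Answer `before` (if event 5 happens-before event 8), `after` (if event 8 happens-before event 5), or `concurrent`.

Answer: concurrent

Derivation:
Initial: VV[0]=[0, 0, 0, 0]
Initial: VV[1]=[0, 0, 0, 0]
Initial: VV[2]=[0, 0, 0, 0]
Initial: VV[3]=[0, 0, 0, 0]
Event 1: SEND 3->2: VV[3][3]++ -> VV[3]=[0, 0, 0, 1], msg_vec=[0, 0, 0, 1]; VV[2]=max(VV[2],msg_vec) then VV[2][2]++ -> VV[2]=[0, 0, 1, 1]
Event 2: SEND 1->3: VV[1][1]++ -> VV[1]=[0, 1, 0, 0], msg_vec=[0, 1, 0, 0]; VV[3]=max(VV[3],msg_vec) then VV[3][3]++ -> VV[3]=[0, 1, 0, 2]
Event 3: SEND 1->2: VV[1][1]++ -> VV[1]=[0, 2, 0, 0], msg_vec=[0, 2, 0, 0]; VV[2]=max(VV[2],msg_vec) then VV[2][2]++ -> VV[2]=[0, 2, 2, 1]
Event 4: SEND 3->1: VV[3][3]++ -> VV[3]=[0, 1, 0, 3], msg_vec=[0, 1, 0, 3]; VV[1]=max(VV[1],msg_vec) then VV[1][1]++ -> VV[1]=[0, 3, 0, 3]
Event 5: SEND 3->1: VV[3][3]++ -> VV[3]=[0, 1, 0, 4], msg_vec=[0, 1, 0, 4]; VV[1]=max(VV[1],msg_vec) then VV[1][1]++ -> VV[1]=[0, 4, 0, 4]
Event 6: LOCAL 3: VV[3][3]++ -> VV[3]=[0, 1, 0, 5]
Event 7: SEND 2->1: VV[2][2]++ -> VV[2]=[0, 2, 3, 1], msg_vec=[0, 2, 3, 1]; VV[1]=max(VV[1],msg_vec) then VV[1][1]++ -> VV[1]=[0, 5, 3, 4]
Event 8: SEND 2->0: VV[2][2]++ -> VV[2]=[0, 2, 4, 1], msg_vec=[0, 2, 4, 1]; VV[0]=max(VV[0],msg_vec) then VV[0][0]++ -> VV[0]=[1, 2, 4, 1]
Event 9: SEND 3->0: VV[3][3]++ -> VV[3]=[0, 1, 0, 6], msg_vec=[0, 1, 0, 6]; VV[0]=max(VV[0],msg_vec) then VV[0][0]++ -> VV[0]=[2, 2, 4, 6]
Event 10: LOCAL 0: VV[0][0]++ -> VV[0]=[3, 2, 4, 6]
Event 5 stamp: [0, 1, 0, 4]
Event 8 stamp: [0, 2, 4, 1]
[0, 1, 0, 4] <= [0, 2, 4, 1]? False
[0, 2, 4, 1] <= [0, 1, 0, 4]? False
Relation: concurrent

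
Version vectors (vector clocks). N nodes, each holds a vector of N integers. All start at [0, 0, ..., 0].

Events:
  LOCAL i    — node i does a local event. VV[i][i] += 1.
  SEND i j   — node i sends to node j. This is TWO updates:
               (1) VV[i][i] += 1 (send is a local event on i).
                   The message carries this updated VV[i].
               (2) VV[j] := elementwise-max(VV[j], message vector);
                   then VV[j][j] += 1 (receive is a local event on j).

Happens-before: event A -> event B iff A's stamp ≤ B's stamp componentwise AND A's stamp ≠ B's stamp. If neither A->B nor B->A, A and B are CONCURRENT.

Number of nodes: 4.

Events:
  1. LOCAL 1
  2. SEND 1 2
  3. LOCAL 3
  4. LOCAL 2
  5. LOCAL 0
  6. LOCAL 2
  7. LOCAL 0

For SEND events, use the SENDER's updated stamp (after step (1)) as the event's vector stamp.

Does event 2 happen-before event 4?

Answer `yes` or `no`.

Answer: yes

Derivation:
Initial: VV[0]=[0, 0, 0, 0]
Initial: VV[1]=[0, 0, 0, 0]
Initial: VV[2]=[0, 0, 0, 0]
Initial: VV[3]=[0, 0, 0, 0]
Event 1: LOCAL 1: VV[1][1]++ -> VV[1]=[0, 1, 0, 0]
Event 2: SEND 1->2: VV[1][1]++ -> VV[1]=[0, 2, 0, 0], msg_vec=[0, 2, 0, 0]; VV[2]=max(VV[2],msg_vec) then VV[2][2]++ -> VV[2]=[0, 2, 1, 0]
Event 3: LOCAL 3: VV[3][3]++ -> VV[3]=[0, 0, 0, 1]
Event 4: LOCAL 2: VV[2][2]++ -> VV[2]=[0, 2, 2, 0]
Event 5: LOCAL 0: VV[0][0]++ -> VV[0]=[1, 0, 0, 0]
Event 6: LOCAL 2: VV[2][2]++ -> VV[2]=[0, 2, 3, 0]
Event 7: LOCAL 0: VV[0][0]++ -> VV[0]=[2, 0, 0, 0]
Event 2 stamp: [0, 2, 0, 0]
Event 4 stamp: [0, 2, 2, 0]
[0, 2, 0, 0] <= [0, 2, 2, 0]? True. Equal? False. Happens-before: True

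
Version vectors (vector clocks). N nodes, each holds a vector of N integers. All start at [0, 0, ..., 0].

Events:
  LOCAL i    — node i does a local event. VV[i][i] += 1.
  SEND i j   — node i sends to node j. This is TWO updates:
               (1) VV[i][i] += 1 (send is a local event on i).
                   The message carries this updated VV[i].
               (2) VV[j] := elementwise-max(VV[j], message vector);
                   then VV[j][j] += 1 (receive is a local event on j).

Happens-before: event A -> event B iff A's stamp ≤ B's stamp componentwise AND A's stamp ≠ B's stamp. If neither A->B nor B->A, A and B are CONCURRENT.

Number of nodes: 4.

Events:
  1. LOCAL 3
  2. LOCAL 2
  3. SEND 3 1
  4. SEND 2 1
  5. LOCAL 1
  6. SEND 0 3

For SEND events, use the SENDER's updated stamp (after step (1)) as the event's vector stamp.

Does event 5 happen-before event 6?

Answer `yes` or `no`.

Initial: VV[0]=[0, 0, 0, 0]
Initial: VV[1]=[0, 0, 0, 0]
Initial: VV[2]=[0, 0, 0, 0]
Initial: VV[3]=[0, 0, 0, 0]
Event 1: LOCAL 3: VV[3][3]++ -> VV[3]=[0, 0, 0, 1]
Event 2: LOCAL 2: VV[2][2]++ -> VV[2]=[0, 0, 1, 0]
Event 3: SEND 3->1: VV[3][3]++ -> VV[3]=[0, 0, 0, 2], msg_vec=[0, 0, 0, 2]; VV[1]=max(VV[1],msg_vec) then VV[1][1]++ -> VV[1]=[0, 1, 0, 2]
Event 4: SEND 2->1: VV[2][2]++ -> VV[2]=[0, 0, 2, 0], msg_vec=[0, 0, 2, 0]; VV[1]=max(VV[1],msg_vec) then VV[1][1]++ -> VV[1]=[0, 2, 2, 2]
Event 5: LOCAL 1: VV[1][1]++ -> VV[1]=[0, 3, 2, 2]
Event 6: SEND 0->3: VV[0][0]++ -> VV[0]=[1, 0, 0, 0], msg_vec=[1, 0, 0, 0]; VV[3]=max(VV[3],msg_vec) then VV[3][3]++ -> VV[3]=[1, 0, 0, 3]
Event 5 stamp: [0, 3, 2, 2]
Event 6 stamp: [1, 0, 0, 0]
[0, 3, 2, 2] <= [1, 0, 0, 0]? False. Equal? False. Happens-before: False

Answer: no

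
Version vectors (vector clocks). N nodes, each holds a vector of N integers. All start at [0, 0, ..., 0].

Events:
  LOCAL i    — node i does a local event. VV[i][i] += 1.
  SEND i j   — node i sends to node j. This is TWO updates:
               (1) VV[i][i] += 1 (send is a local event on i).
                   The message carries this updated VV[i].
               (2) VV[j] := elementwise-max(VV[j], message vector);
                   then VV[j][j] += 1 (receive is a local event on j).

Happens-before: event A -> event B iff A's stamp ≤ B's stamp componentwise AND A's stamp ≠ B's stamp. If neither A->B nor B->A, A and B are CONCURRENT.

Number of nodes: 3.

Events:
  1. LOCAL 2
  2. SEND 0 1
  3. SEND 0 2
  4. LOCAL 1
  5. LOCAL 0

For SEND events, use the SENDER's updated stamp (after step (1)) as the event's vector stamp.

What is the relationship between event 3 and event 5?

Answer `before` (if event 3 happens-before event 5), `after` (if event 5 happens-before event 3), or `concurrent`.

Initial: VV[0]=[0, 0, 0]
Initial: VV[1]=[0, 0, 0]
Initial: VV[2]=[0, 0, 0]
Event 1: LOCAL 2: VV[2][2]++ -> VV[2]=[0, 0, 1]
Event 2: SEND 0->1: VV[0][0]++ -> VV[0]=[1, 0, 0], msg_vec=[1, 0, 0]; VV[1]=max(VV[1],msg_vec) then VV[1][1]++ -> VV[1]=[1, 1, 0]
Event 3: SEND 0->2: VV[0][0]++ -> VV[0]=[2, 0, 0], msg_vec=[2, 0, 0]; VV[2]=max(VV[2],msg_vec) then VV[2][2]++ -> VV[2]=[2, 0, 2]
Event 4: LOCAL 1: VV[1][1]++ -> VV[1]=[1, 2, 0]
Event 5: LOCAL 0: VV[0][0]++ -> VV[0]=[3, 0, 0]
Event 3 stamp: [2, 0, 0]
Event 5 stamp: [3, 0, 0]
[2, 0, 0] <= [3, 0, 0]? True
[3, 0, 0] <= [2, 0, 0]? False
Relation: before

Answer: before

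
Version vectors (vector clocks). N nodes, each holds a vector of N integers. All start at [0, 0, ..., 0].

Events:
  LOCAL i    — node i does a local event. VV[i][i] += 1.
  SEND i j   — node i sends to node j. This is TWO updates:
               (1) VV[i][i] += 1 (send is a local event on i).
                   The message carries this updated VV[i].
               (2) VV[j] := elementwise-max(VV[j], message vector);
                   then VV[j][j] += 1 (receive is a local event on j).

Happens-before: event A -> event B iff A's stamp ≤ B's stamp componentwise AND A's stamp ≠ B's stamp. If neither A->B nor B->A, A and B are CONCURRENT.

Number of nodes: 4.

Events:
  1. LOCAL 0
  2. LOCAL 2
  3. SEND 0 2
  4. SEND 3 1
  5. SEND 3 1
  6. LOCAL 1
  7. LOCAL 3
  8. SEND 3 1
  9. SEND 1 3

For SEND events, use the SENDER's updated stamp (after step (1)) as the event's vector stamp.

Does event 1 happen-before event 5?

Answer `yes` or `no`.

Initial: VV[0]=[0, 0, 0, 0]
Initial: VV[1]=[0, 0, 0, 0]
Initial: VV[2]=[0, 0, 0, 0]
Initial: VV[3]=[0, 0, 0, 0]
Event 1: LOCAL 0: VV[0][0]++ -> VV[0]=[1, 0, 0, 0]
Event 2: LOCAL 2: VV[2][2]++ -> VV[2]=[0, 0, 1, 0]
Event 3: SEND 0->2: VV[0][0]++ -> VV[0]=[2, 0, 0, 0], msg_vec=[2, 0, 0, 0]; VV[2]=max(VV[2],msg_vec) then VV[2][2]++ -> VV[2]=[2, 0, 2, 0]
Event 4: SEND 3->1: VV[3][3]++ -> VV[3]=[0, 0, 0, 1], msg_vec=[0, 0, 0, 1]; VV[1]=max(VV[1],msg_vec) then VV[1][1]++ -> VV[1]=[0, 1, 0, 1]
Event 5: SEND 3->1: VV[3][3]++ -> VV[3]=[0, 0, 0, 2], msg_vec=[0, 0, 0, 2]; VV[1]=max(VV[1],msg_vec) then VV[1][1]++ -> VV[1]=[0, 2, 0, 2]
Event 6: LOCAL 1: VV[1][1]++ -> VV[1]=[0, 3, 0, 2]
Event 7: LOCAL 3: VV[3][3]++ -> VV[3]=[0, 0, 0, 3]
Event 8: SEND 3->1: VV[3][3]++ -> VV[3]=[0, 0, 0, 4], msg_vec=[0, 0, 0, 4]; VV[1]=max(VV[1],msg_vec) then VV[1][1]++ -> VV[1]=[0, 4, 0, 4]
Event 9: SEND 1->3: VV[1][1]++ -> VV[1]=[0, 5, 0, 4], msg_vec=[0, 5, 0, 4]; VV[3]=max(VV[3],msg_vec) then VV[3][3]++ -> VV[3]=[0, 5, 0, 5]
Event 1 stamp: [1, 0, 0, 0]
Event 5 stamp: [0, 0, 0, 2]
[1, 0, 0, 0] <= [0, 0, 0, 2]? False. Equal? False. Happens-before: False

Answer: no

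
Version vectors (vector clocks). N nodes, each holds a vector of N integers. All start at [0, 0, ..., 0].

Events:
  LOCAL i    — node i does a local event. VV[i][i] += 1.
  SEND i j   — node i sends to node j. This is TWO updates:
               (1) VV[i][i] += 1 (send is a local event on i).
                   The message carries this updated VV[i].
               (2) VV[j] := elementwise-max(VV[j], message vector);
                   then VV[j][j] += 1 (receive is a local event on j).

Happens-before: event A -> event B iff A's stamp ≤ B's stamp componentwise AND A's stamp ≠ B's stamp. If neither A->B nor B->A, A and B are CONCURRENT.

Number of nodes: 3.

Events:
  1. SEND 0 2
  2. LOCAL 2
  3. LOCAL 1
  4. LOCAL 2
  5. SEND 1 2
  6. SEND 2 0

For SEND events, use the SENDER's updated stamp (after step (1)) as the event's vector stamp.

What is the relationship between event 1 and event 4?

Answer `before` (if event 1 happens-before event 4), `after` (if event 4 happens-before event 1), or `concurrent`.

Answer: before

Derivation:
Initial: VV[0]=[0, 0, 0]
Initial: VV[1]=[0, 0, 0]
Initial: VV[2]=[0, 0, 0]
Event 1: SEND 0->2: VV[0][0]++ -> VV[0]=[1, 0, 0], msg_vec=[1, 0, 0]; VV[2]=max(VV[2],msg_vec) then VV[2][2]++ -> VV[2]=[1, 0, 1]
Event 2: LOCAL 2: VV[2][2]++ -> VV[2]=[1, 0, 2]
Event 3: LOCAL 1: VV[1][1]++ -> VV[1]=[0, 1, 0]
Event 4: LOCAL 2: VV[2][2]++ -> VV[2]=[1, 0, 3]
Event 5: SEND 1->2: VV[1][1]++ -> VV[1]=[0, 2, 0], msg_vec=[0, 2, 0]; VV[2]=max(VV[2],msg_vec) then VV[2][2]++ -> VV[2]=[1, 2, 4]
Event 6: SEND 2->0: VV[2][2]++ -> VV[2]=[1, 2, 5], msg_vec=[1, 2, 5]; VV[0]=max(VV[0],msg_vec) then VV[0][0]++ -> VV[0]=[2, 2, 5]
Event 1 stamp: [1, 0, 0]
Event 4 stamp: [1, 0, 3]
[1, 0, 0] <= [1, 0, 3]? True
[1, 0, 3] <= [1, 0, 0]? False
Relation: before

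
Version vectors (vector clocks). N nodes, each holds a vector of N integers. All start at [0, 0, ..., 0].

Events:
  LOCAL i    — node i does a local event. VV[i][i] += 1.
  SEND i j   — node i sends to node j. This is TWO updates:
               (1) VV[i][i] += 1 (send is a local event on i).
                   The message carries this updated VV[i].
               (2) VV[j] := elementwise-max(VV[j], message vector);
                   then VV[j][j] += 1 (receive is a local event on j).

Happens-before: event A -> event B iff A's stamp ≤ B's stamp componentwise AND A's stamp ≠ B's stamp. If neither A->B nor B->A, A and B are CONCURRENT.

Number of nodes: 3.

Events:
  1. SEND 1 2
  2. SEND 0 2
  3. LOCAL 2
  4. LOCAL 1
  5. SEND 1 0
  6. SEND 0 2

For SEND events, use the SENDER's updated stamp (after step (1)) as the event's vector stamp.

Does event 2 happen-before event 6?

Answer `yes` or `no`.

Answer: yes

Derivation:
Initial: VV[0]=[0, 0, 0]
Initial: VV[1]=[0, 0, 0]
Initial: VV[2]=[0, 0, 0]
Event 1: SEND 1->2: VV[1][1]++ -> VV[1]=[0, 1, 0], msg_vec=[0, 1, 0]; VV[2]=max(VV[2],msg_vec) then VV[2][2]++ -> VV[2]=[0, 1, 1]
Event 2: SEND 0->2: VV[0][0]++ -> VV[0]=[1, 0, 0], msg_vec=[1, 0, 0]; VV[2]=max(VV[2],msg_vec) then VV[2][2]++ -> VV[2]=[1, 1, 2]
Event 3: LOCAL 2: VV[2][2]++ -> VV[2]=[1, 1, 3]
Event 4: LOCAL 1: VV[1][1]++ -> VV[1]=[0, 2, 0]
Event 5: SEND 1->0: VV[1][1]++ -> VV[1]=[0, 3, 0], msg_vec=[0, 3, 0]; VV[0]=max(VV[0],msg_vec) then VV[0][0]++ -> VV[0]=[2, 3, 0]
Event 6: SEND 0->2: VV[0][0]++ -> VV[0]=[3, 3, 0], msg_vec=[3, 3, 0]; VV[2]=max(VV[2],msg_vec) then VV[2][2]++ -> VV[2]=[3, 3, 4]
Event 2 stamp: [1, 0, 0]
Event 6 stamp: [3, 3, 0]
[1, 0, 0] <= [3, 3, 0]? True. Equal? False. Happens-before: True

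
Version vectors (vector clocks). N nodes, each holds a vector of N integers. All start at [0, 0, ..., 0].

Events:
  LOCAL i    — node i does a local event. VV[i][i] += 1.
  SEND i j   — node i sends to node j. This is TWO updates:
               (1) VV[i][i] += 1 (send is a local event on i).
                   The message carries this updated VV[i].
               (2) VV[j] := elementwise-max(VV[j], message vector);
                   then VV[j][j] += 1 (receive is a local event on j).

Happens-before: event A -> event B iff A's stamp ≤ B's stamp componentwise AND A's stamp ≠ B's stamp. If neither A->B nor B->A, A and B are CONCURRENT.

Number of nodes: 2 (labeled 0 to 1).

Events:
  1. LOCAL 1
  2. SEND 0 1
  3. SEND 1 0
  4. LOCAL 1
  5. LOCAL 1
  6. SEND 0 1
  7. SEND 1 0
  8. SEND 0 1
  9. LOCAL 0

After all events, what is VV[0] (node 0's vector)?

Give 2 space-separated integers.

Initial: VV[0]=[0, 0]
Initial: VV[1]=[0, 0]
Event 1: LOCAL 1: VV[1][1]++ -> VV[1]=[0, 1]
Event 2: SEND 0->1: VV[0][0]++ -> VV[0]=[1, 0], msg_vec=[1, 0]; VV[1]=max(VV[1],msg_vec) then VV[1][1]++ -> VV[1]=[1, 2]
Event 3: SEND 1->0: VV[1][1]++ -> VV[1]=[1, 3], msg_vec=[1, 3]; VV[0]=max(VV[0],msg_vec) then VV[0][0]++ -> VV[0]=[2, 3]
Event 4: LOCAL 1: VV[1][1]++ -> VV[1]=[1, 4]
Event 5: LOCAL 1: VV[1][1]++ -> VV[1]=[1, 5]
Event 6: SEND 0->1: VV[0][0]++ -> VV[0]=[3, 3], msg_vec=[3, 3]; VV[1]=max(VV[1],msg_vec) then VV[1][1]++ -> VV[1]=[3, 6]
Event 7: SEND 1->0: VV[1][1]++ -> VV[1]=[3, 7], msg_vec=[3, 7]; VV[0]=max(VV[0],msg_vec) then VV[0][0]++ -> VV[0]=[4, 7]
Event 8: SEND 0->1: VV[0][0]++ -> VV[0]=[5, 7], msg_vec=[5, 7]; VV[1]=max(VV[1],msg_vec) then VV[1][1]++ -> VV[1]=[5, 8]
Event 9: LOCAL 0: VV[0][0]++ -> VV[0]=[6, 7]
Final vectors: VV[0]=[6, 7]; VV[1]=[5, 8]

Answer: 6 7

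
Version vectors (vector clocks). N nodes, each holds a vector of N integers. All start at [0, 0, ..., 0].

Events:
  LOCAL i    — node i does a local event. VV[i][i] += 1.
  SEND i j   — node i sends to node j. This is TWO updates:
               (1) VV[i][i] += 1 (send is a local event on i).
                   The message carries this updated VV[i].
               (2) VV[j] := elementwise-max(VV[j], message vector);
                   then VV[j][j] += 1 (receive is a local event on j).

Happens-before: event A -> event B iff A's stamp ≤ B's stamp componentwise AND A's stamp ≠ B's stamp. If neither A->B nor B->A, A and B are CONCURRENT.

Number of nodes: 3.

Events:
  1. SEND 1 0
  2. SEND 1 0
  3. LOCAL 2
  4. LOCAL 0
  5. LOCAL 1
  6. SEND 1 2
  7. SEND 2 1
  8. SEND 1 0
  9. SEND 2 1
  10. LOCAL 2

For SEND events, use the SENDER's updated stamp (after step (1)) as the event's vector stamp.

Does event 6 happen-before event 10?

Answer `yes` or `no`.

Initial: VV[0]=[0, 0, 0]
Initial: VV[1]=[0, 0, 0]
Initial: VV[2]=[0, 0, 0]
Event 1: SEND 1->0: VV[1][1]++ -> VV[1]=[0, 1, 0], msg_vec=[0, 1, 0]; VV[0]=max(VV[0],msg_vec) then VV[0][0]++ -> VV[0]=[1, 1, 0]
Event 2: SEND 1->0: VV[1][1]++ -> VV[1]=[0, 2, 0], msg_vec=[0, 2, 0]; VV[0]=max(VV[0],msg_vec) then VV[0][0]++ -> VV[0]=[2, 2, 0]
Event 3: LOCAL 2: VV[2][2]++ -> VV[2]=[0, 0, 1]
Event 4: LOCAL 0: VV[0][0]++ -> VV[0]=[3, 2, 0]
Event 5: LOCAL 1: VV[1][1]++ -> VV[1]=[0, 3, 0]
Event 6: SEND 1->2: VV[1][1]++ -> VV[1]=[0, 4, 0], msg_vec=[0, 4, 0]; VV[2]=max(VV[2],msg_vec) then VV[2][2]++ -> VV[2]=[0, 4, 2]
Event 7: SEND 2->1: VV[2][2]++ -> VV[2]=[0, 4, 3], msg_vec=[0, 4, 3]; VV[1]=max(VV[1],msg_vec) then VV[1][1]++ -> VV[1]=[0, 5, 3]
Event 8: SEND 1->0: VV[1][1]++ -> VV[1]=[0, 6, 3], msg_vec=[0, 6, 3]; VV[0]=max(VV[0],msg_vec) then VV[0][0]++ -> VV[0]=[4, 6, 3]
Event 9: SEND 2->1: VV[2][2]++ -> VV[2]=[0, 4, 4], msg_vec=[0, 4, 4]; VV[1]=max(VV[1],msg_vec) then VV[1][1]++ -> VV[1]=[0, 7, 4]
Event 10: LOCAL 2: VV[2][2]++ -> VV[2]=[0, 4, 5]
Event 6 stamp: [0, 4, 0]
Event 10 stamp: [0, 4, 5]
[0, 4, 0] <= [0, 4, 5]? True. Equal? False. Happens-before: True

Answer: yes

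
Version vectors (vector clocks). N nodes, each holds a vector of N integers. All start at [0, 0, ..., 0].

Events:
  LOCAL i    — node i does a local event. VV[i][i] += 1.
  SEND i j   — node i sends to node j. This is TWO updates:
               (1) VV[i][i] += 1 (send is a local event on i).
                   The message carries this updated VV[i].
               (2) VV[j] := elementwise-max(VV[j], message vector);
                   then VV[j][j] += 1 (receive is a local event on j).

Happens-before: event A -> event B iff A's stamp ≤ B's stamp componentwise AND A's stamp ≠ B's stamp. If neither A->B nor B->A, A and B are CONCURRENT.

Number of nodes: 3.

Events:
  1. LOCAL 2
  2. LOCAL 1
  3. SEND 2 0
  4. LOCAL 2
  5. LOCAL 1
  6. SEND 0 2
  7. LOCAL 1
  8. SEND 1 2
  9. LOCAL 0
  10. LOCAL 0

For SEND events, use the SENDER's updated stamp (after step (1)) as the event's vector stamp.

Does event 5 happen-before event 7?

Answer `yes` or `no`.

Initial: VV[0]=[0, 0, 0]
Initial: VV[1]=[0, 0, 0]
Initial: VV[2]=[0, 0, 0]
Event 1: LOCAL 2: VV[2][2]++ -> VV[2]=[0, 0, 1]
Event 2: LOCAL 1: VV[1][1]++ -> VV[1]=[0, 1, 0]
Event 3: SEND 2->0: VV[2][2]++ -> VV[2]=[0, 0, 2], msg_vec=[0, 0, 2]; VV[0]=max(VV[0],msg_vec) then VV[0][0]++ -> VV[0]=[1, 0, 2]
Event 4: LOCAL 2: VV[2][2]++ -> VV[2]=[0, 0, 3]
Event 5: LOCAL 1: VV[1][1]++ -> VV[1]=[0, 2, 0]
Event 6: SEND 0->2: VV[0][0]++ -> VV[0]=[2, 0, 2], msg_vec=[2, 0, 2]; VV[2]=max(VV[2],msg_vec) then VV[2][2]++ -> VV[2]=[2, 0, 4]
Event 7: LOCAL 1: VV[1][1]++ -> VV[1]=[0, 3, 0]
Event 8: SEND 1->2: VV[1][1]++ -> VV[1]=[0, 4, 0], msg_vec=[0, 4, 0]; VV[2]=max(VV[2],msg_vec) then VV[2][2]++ -> VV[2]=[2, 4, 5]
Event 9: LOCAL 0: VV[0][0]++ -> VV[0]=[3, 0, 2]
Event 10: LOCAL 0: VV[0][0]++ -> VV[0]=[4, 0, 2]
Event 5 stamp: [0, 2, 0]
Event 7 stamp: [0, 3, 0]
[0, 2, 0] <= [0, 3, 0]? True. Equal? False. Happens-before: True

Answer: yes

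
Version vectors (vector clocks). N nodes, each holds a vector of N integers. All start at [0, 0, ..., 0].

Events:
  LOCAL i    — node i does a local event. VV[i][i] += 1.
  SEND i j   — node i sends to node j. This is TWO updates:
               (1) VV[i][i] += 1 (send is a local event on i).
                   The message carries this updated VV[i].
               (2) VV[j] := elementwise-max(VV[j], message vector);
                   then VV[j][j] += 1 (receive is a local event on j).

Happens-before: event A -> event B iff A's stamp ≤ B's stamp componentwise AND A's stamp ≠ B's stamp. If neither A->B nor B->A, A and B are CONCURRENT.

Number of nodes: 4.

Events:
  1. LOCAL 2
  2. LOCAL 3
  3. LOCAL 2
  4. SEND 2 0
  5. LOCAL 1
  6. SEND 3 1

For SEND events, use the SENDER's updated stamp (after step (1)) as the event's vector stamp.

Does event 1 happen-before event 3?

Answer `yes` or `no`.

Initial: VV[0]=[0, 0, 0, 0]
Initial: VV[1]=[0, 0, 0, 0]
Initial: VV[2]=[0, 0, 0, 0]
Initial: VV[3]=[0, 0, 0, 0]
Event 1: LOCAL 2: VV[2][2]++ -> VV[2]=[0, 0, 1, 0]
Event 2: LOCAL 3: VV[3][3]++ -> VV[3]=[0, 0, 0, 1]
Event 3: LOCAL 2: VV[2][2]++ -> VV[2]=[0, 0, 2, 0]
Event 4: SEND 2->0: VV[2][2]++ -> VV[2]=[0, 0, 3, 0], msg_vec=[0, 0, 3, 0]; VV[0]=max(VV[0],msg_vec) then VV[0][0]++ -> VV[0]=[1, 0, 3, 0]
Event 5: LOCAL 1: VV[1][1]++ -> VV[1]=[0, 1, 0, 0]
Event 6: SEND 3->1: VV[3][3]++ -> VV[3]=[0, 0, 0, 2], msg_vec=[0, 0, 0, 2]; VV[1]=max(VV[1],msg_vec) then VV[1][1]++ -> VV[1]=[0, 2, 0, 2]
Event 1 stamp: [0, 0, 1, 0]
Event 3 stamp: [0, 0, 2, 0]
[0, 0, 1, 0] <= [0, 0, 2, 0]? True. Equal? False. Happens-before: True

Answer: yes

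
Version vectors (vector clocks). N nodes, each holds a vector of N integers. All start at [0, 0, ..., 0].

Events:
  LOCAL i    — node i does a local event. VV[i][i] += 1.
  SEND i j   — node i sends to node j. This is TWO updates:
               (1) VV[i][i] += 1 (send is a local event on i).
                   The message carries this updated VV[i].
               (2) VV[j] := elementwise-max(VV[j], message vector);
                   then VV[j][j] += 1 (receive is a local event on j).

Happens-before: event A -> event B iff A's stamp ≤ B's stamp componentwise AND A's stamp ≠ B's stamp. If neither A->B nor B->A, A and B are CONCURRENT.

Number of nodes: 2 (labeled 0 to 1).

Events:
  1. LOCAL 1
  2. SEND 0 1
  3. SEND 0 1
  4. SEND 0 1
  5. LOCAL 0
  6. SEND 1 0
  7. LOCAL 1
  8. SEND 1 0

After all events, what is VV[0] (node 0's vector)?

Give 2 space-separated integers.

Initial: VV[0]=[0, 0]
Initial: VV[1]=[0, 0]
Event 1: LOCAL 1: VV[1][1]++ -> VV[1]=[0, 1]
Event 2: SEND 0->1: VV[0][0]++ -> VV[0]=[1, 0], msg_vec=[1, 0]; VV[1]=max(VV[1],msg_vec) then VV[1][1]++ -> VV[1]=[1, 2]
Event 3: SEND 0->1: VV[0][0]++ -> VV[0]=[2, 0], msg_vec=[2, 0]; VV[1]=max(VV[1],msg_vec) then VV[1][1]++ -> VV[1]=[2, 3]
Event 4: SEND 0->1: VV[0][0]++ -> VV[0]=[3, 0], msg_vec=[3, 0]; VV[1]=max(VV[1],msg_vec) then VV[1][1]++ -> VV[1]=[3, 4]
Event 5: LOCAL 0: VV[0][0]++ -> VV[0]=[4, 0]
Event 6: SEND 1->0: VV[1][1]++ -> VV[1]=[3, 5], msg_vec=[3, 5]; VV[0]=max(VV[0],msg_vec) then VV[0][0]++ -> VV[0]=[5, 5]
Event 7: LOCAL 1: VV[1][1]++ -> VV[1]=[3, 6]
Event 8: SEND 1->0: VV[1][1]++ -> VV[1]=[3, 7], msg_vec=[3, 7]; VV[0]=max(VV[0],msg_vec) then VV[0][0]++ -> VV[0]=[6, 7]
Final vectors: VV[0]=[6, 7]; VV[1]=[3, 7]

Answer: 6 7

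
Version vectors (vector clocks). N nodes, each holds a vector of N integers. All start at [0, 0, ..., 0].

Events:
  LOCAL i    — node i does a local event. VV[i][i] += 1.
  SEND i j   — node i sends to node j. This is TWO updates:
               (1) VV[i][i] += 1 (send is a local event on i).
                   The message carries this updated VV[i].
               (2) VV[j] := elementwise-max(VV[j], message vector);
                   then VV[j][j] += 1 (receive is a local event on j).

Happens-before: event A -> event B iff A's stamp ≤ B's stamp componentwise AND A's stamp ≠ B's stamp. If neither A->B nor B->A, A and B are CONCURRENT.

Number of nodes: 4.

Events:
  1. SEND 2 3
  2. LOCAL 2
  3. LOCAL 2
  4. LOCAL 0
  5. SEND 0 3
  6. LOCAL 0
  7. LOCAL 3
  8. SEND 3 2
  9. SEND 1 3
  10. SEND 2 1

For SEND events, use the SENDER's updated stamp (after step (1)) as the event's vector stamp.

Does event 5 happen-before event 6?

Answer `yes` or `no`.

Answer: yes

Derivation:
Initial: VV[0]=[0, 0, 0, 0]
Initial: VV[1]=[0, 0, 0, 0]
Initial: VV[2]=[0, 0, 0, 0]
Initial: VV[3]=[0, 0, 0, 0]
Event 1: SEND 2->3: VV[2][2]++ -> VV[2]=[0, 0, 1, 0], msg_vec=[0, 0, 1, 0]; VV[3]=max(VV[3],msg_vec) then VV[3][3]++ -> VV[3]=[0, 0, 1, 1]
Event 2: LOCAL 2: VV[2][2]++ -> VV[2]=[0, 0, 2, 0]
Event 3: LOCAL 2: VV[2][2]++ -> VV[2]=[0, 0, 3, 0]
Event 4: LOCAL 0: VV[0][0]++ -> VV[0]=[1, 0, 0, 0]
Event 5: SEND 0->3: VV[0][0]++ -> VV[0]=[2, 0, 0, 0], msg_vec=[2, 0, 0, 0]; VV[3]=max(VV[3],msg_vec) then VV[3][3]++ -> VV[3]=[2, 0, 1, 2]
Event 6: LOCAL 0: VV[0][0]++ -> VV[0]=[3, 0, 0, 0]
Event 7: LOCAL 3: VV[3][3]++ -> VV[3]=[2, 0, 1, 3]
Event 8: SEND 3->2: VV[3][3]++ -> VV[3]=[2, 0, 1, 4], msg_vec=[2, 0, 1, 4]; VV[2]=max(VV[2],msg_vec) then VV[2][2]++ -> VV[2]=[2, 0, 4, 4]
Event 9: SEND 1->3: VV[1][1]++ -> VV[1]=[0, 1, 0, 0], msg_vec=[0, 1, 0, 0]; VV[3]=max(VV[3],msg_vec) then VV[3][3]++ -> VV[3]=[2, 1, 1, 5]
Event 10: SEND 2->1: VV[2][2]++ -> VV[2]=[2, 0, 5, 4], msg_vec=[2, 0, 5, 4]; VV[1]=max(VV[1],msg_vec) then VV[1][1]++ -> VV[1]=[2, 2, 5, 4]
Event 5 stamp: [2, 0, 0, 0]
Event 6 stamp: [3, 0, 0, 0]
[2, 0, 0, 0] <= [3, 0, 0, 0]? True. Equal? False. Happens-before: True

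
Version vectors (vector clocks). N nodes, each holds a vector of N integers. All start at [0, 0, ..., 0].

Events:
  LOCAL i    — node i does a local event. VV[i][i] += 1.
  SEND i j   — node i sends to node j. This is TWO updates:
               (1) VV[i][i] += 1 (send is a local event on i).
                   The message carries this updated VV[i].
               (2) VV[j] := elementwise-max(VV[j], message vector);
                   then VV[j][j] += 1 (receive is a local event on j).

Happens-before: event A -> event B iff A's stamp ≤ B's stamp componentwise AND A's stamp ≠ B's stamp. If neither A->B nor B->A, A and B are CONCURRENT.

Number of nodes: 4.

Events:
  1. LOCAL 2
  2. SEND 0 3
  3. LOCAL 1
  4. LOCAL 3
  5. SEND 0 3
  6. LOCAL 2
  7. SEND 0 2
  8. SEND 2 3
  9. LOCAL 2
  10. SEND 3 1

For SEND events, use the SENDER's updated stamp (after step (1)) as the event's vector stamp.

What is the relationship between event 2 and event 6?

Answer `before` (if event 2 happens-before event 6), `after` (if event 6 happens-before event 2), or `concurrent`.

Answer: concurrent

Derivation:
Initial: VV[0]=[0, 0, 0, 0]
Initial: VV[1]=[0, 0, 0, 0]
Initial: VV[2]=[0, 0, 0, 0]
Initial: VV[3]=[0, 0, 0, 0]
Event 1: LOCAL 2: VV[2][2]++ -> VV[2]=[0, 0, 1, 0]
Event 2: SEND 0->3: VV[0][0]++ -> VV[0]=[1, 0, 0, 0], msg_vec=[1, 0, 0, 0]; VV[3]=max(VV[3],msg_vec) then VV[3][3]++ -> VV[3]=[1, 0, 0, 1]
Event 3: LOCAL 1: VV[1][1]++ -> VV[1]=[0, 1, 0, 0]
Event 4: LOCAL 3: VV[3][3]++ -> VV[3]=[1, 0, 0, 2]
Event 5: SEND 0->3: VV[0][0]++ -> VV[0]=[2, 0, 0, 0], msg_vec=[2, 0, 0, 0]; VV[3]=max(VV[3],msg_vec) then VV[3][3]++ -> VV[3]=[2, 0, 0, 3]
Event 6: LOCAL 2: VV[2][2]++ -> VV[2]=[0, 0, 2, 0]
Event 7: SEND 0->2: VV[0][0]++ -> VV[0]=[3, 0, 0, 0], msg_vec=[3, 0, 0, 0]; VV[2]=max(VV[2],msg_vec) then VV[2][2]++ -> VV[2]=[3, 0, 3, 0]
Event 8: SEND 2->3: VV[2][2]++ -> VV[2]=[3, 0, 4, 0], msg_vec=[3, 0, 4, 0]; VV[3]=max(VV[3],msg_vec) then VV[3][3]++ -> VV[3]=[3, 0, 4, 4]
Event 9: LOCAL 2: VV[2][2]++ -> VV[2]=[3, 0, 5, 0]
Event 10: SEND 3->1: VV[3][3]++ -> VV[3]=[3, 0, 4, 5], msg_vec=[3, 0, 4, 5]; VV[1]=max(VV[1],msg_vec) then VV[1][1]++ -> VV[1]=[3, 2, 4, 5]
Event 2 stamp: [1, 0, 0, 0]
Event 6 stamp: [0, 0, 2, 0]
[1, 0, 0, 0] <= [0, 0, 2, 0]? False
[0, 0, 2, 0] <= [1, 0, 0, 0]? False
Relation: concurrent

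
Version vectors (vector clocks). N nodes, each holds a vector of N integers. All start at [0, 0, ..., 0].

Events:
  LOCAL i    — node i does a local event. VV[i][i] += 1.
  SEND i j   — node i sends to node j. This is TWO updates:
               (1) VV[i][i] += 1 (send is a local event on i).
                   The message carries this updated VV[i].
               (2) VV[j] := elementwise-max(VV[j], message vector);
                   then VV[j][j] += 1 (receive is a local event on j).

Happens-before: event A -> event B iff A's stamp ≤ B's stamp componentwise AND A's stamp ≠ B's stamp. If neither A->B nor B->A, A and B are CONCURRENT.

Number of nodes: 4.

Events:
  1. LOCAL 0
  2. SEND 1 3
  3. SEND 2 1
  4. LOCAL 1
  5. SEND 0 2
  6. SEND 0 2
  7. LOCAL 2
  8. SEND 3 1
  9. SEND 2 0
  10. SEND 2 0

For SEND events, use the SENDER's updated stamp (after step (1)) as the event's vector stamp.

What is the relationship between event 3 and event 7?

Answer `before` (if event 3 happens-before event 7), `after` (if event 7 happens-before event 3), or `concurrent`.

Initial: VV[0]=[0, 0, 0, 0]
Initial: VV[1]=[0, 0, 0, 0]
Initial: VV[2]=[0, 0, 0, 0]
Initial: VV[3]=[0, 0, 0, 0]
Event 1: LOCAL 0: VV[0][0]++ -> VV[0]=[1, 0, 0, 0]
Event 2: SEND 1->3: VV[1][1]++ -> VV[1]=[0, 1, 0, 0], msg_vec=[0, 1, 0, 0]; VV[3]=max(VV[3],msg_vec) then VV[3][3]++ -> VV[3]=[0, 1, 0, 1]
Event 3: SEND 2->1: VV[2][2]++ -> VV[2]=[0, 0, 1, 0], msg_vec=[0, 0, 1, 0]; VV[1]=max(VV[1],msg_vec) then VV[1][1]++ -> VV[1]=[0, 2, 1, 0]
Event 4: LOCAL 1: VV[1][1]++ -> VV[1]=[0, 3, 1, 0]
Event 5: SEND 0->2: VV[0][0]++ -> VV[0]=[2, 0, 0, 0], msg_vec=[2, 0, 0, 0]; VV[2]=max(VV[2],msg_vec) then VV[2][2]++ -> VV[2]=[2, 0, 2, 0]
Event 6: SEND 0->2: VV[0][0]++ -> VV[0]=[3, 0, 0, 0], msg_vec=[3, 0, 0, 0]; VV[2]=max(VV[2],msg_vec) then VV[2][2]++ -> VV[2]=[3, 0, 3, 0]
Event 7: LOCAL 2: VV[2][2]++ -> VV[2]=[3, 0, 4, 0]
Event 8: SEND 3->1: VV[3][3]++ -> VV[3]=[0, 1, 0, 2], msg_vec=[0, 1, 0, 2]; VV[1]=max(VV[1],msg_vec) then VV[1][1]++ -> VV[1]=[0, 4, 1, 2]
Event 9: SEND 2->0: VV[2][2]++ -> VV[2]=[3, 0, 5, 0], msg_vec=[3, 0, 5, 0]; VV[0]=max(VV[0],msg_vec) then VV[0][0]++ -> VV[0]=[4, 0, 5, 0]
Event 10: SEND 2->0: VV[2][2]++ -> VV[2]=[3, 0, 6, 0], msg_vec=[3, 0, 6, 0]; VV[0]=max(VV[0],msg_vec) then VV[0][0]++ -> VV[0]=[5, 0, 6, 0]
Event 3 stamp: [0, 0, 1, 0]
Event 7 stamp: [3, 0, 4, 0]
[0, 0, 1, 0] <= [3, 0, 4, 0]? True
[3, 0, 4, 0] <= [0, 0, 1, 0]? False
Relation: before

Answer: before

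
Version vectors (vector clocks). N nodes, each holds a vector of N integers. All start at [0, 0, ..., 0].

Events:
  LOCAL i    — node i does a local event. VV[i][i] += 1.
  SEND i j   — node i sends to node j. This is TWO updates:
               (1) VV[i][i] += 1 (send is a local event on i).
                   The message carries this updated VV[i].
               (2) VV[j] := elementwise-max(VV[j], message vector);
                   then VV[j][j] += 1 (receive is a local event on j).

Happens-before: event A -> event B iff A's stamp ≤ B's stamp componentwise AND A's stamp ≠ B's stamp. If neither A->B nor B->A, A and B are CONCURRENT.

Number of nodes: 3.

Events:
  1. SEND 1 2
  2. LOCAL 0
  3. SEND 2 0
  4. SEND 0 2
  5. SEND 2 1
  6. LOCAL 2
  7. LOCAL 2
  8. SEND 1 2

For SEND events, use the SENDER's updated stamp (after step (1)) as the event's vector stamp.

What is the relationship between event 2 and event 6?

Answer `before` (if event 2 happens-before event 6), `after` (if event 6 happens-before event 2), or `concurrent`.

Initial: VV[0]=[0, 0, 0]
Initial: VV[1]=[0, 0, 0]
Initial: VV[2]=[0, 0, 0]
Event 1: SEND 1->2: VV[1][1]++ -> VV[1]=[0, 1, 0], msg_vec=[0, 1, 0]; VV[2]=max(VV[2],msg_vec) then VV[2][2]++ -> VV[2]=[0, 1, 1]
Event 2: LOCAL 0: VV[0][0]++ -> VV[0]=[1, 0, 0]
Event 3: SEND 2->0: VV[2][2]++ -> VV[2]=[0, 1, 2], msg_vec=[0, 1, 2]; VV[0]=max(VV[0],msg_vec) then VV[0][0]++ -> VV[0]=[2, 1, 2]
Event 4: SEND 0->2: VV[0][0]++ -> VV[0]=[3, 1, 2], msg_vec=[3, 1, 2]; VV[2]=max(VV[2],msg_vec) then VV[2][2]++ -> VV[2]=[3, 1, 3]
Event 5: SEND 2->1: VV[2][2]++ -> VV[2]=[3, 1, 4], msg_vec=[3, 1, 4]; VV[1]=max(VV[1],msg_vec) then VV[1][1]++ -> VV[1]=[3, 2, 4]
Event 6: LOCAL 2: VV[2][2]++ -> VV[2]=[3, 1, 5]
Event 7: LOCAL 2: VV[2][2]++ -> VV[2]=[3, 1, 6]
Event 8: SEND 1->2: VV[1][1]++ -> VV[1]=[3, 3, 4], msg_vec=[3, 3, 4]; VV[2]=max(VV[2],msg_vec) then VV[2][2]++ -> VV[2]=[3, 3, 7]
Event 2 stamp: [1, 0, 0]
Event 6 stamp: [3, 1, 5]
[1, 0, 0] <= [3, 1, 5]? True
[3, 1, 5] <= [1, 0, 0]? False
Relation: before

Answer: before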